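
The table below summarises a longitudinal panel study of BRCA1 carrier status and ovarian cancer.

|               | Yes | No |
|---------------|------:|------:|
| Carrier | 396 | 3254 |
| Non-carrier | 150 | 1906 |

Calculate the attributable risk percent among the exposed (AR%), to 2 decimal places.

32.75

Cells: a = 396, b = 3254, c = 150, d = 1906.
Risk in exposed = 396/3650 = 0.10849; risk in unexposed = 150/2056 = 0.07296.
RR = 0.10849/0.07296 = 1.48708
AR% = (RR − 1)/RR × 100 = (1.48708 − 1)/1.48708 × 100 = 32.7541%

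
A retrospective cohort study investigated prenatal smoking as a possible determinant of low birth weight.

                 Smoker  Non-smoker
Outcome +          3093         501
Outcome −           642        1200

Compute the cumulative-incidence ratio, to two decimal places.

Reading the table with exposure as columns: a = 3093 (Smoker, case), b = 642 (Smoker, non-case), c = 501 (Non-smoker, case), d = 1200.
Risk in exposed = 3093/3735 = 0.82811; risk in unexposed = 501/1701 = 0.29453.
RR = 0.82811 / 0.29453 = 2.81162
The risk among the exposed is 2.81 times that among the unexposed.

2.81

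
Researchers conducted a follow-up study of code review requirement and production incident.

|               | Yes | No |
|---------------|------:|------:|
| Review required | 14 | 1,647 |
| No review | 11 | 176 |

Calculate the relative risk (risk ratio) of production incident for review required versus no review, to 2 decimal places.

Cells: a = 14, b = 1647, c = 11, d = 176.
Risk in exposed = 14/1661 = 0.00843; risk in unexposed = 11/187 = 0.05882.
RR = 0.00843 / 0.05882 = 0.14329
The risk is 86% lower among the exposed than among the unexposed.

0.14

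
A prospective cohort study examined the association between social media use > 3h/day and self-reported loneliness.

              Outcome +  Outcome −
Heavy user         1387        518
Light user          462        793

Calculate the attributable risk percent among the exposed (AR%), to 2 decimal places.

Cells: a = 1387, b = 518, c = 462, d = 793.
Risk in exposed = 1387/1905 = 0.72808; risk in unexposed = 462/1255 = 0.36813.
RR = 0.72808/0.36813 = 1.97780
AR% = (RR − 1)/RR × 100 = (1.97780 − 1)/1.97780 × 100 = 49.4389%

49.44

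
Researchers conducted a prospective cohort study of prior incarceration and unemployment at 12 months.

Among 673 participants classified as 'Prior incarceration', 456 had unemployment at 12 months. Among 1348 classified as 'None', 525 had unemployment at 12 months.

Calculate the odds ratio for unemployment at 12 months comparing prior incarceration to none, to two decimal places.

3.29

From the description: a = 456, b = 217, c = 525, d = 823.
OR = (a·d)/(b·c) = (456 × 823) / (217 × 525) = 375288 / 113925 = 3.29417
The odds of unemployment at 12 months are about 3.29 times as high in the prior incarceration group.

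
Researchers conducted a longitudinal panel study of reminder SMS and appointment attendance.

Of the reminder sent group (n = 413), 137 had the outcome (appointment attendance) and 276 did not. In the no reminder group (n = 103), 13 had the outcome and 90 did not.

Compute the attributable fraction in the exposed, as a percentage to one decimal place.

From the description: a = 137, b = 276, c = 13, d = 90.
Risk in exposed = 137/413 = 0.33172; risk in unexposed = 13/103 = 0.12621.
RR = 0.33172/0.12621 = 2.62824
AR% = (RR − 1)/RR × 100 = (2.62824 − 1)/2.62824 × 100 = 61.9517%

62.0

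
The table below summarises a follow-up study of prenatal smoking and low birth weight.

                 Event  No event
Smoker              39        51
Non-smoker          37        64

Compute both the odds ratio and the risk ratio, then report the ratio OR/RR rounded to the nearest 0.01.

1.12

Cells: a = 39, b = 51, c = 37, d = 64.
OR = (39·64)/(51·37) = 2496/1887 = 1.32273
Risk in exposed = 39/90 = 0.43333; risk in unexposed = 37/101 = 0.36634; RR = 1.18288
OR/RR = 1.32273 / 1.18288 = 1.11823
The outcome is not rare, so the OR lies further from 1 than the RR.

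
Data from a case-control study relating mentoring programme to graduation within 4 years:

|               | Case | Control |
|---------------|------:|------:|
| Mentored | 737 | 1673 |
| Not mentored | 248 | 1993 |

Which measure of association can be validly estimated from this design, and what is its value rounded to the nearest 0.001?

Cells: a = 737, b = 1673, c = 248, d = 1993.
This is a case-control study: participants were sampled on outcome status, so risks in the source population cannot be estimated directly — relative risk is not valid here. The odds ratio is the appropriate measure.
OR = (a·d)/(b·c) = (737 × 1993) / (1673 × 248) = 1468841 / 414904 = 3.54019

3.540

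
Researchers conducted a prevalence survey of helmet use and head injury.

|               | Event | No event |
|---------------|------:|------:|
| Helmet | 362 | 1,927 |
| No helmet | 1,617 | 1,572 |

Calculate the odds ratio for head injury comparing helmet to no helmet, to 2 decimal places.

0.18

Cells: a = 362, b = 1927, c = 1617, d = 1572.
OR = (a·d)/(b·c) = (362 × 1572) / (1927 × 1617) = 569064 / 3115959 = 0.18263
Exposure is associated with lower odds of head injury (OR = 0.18 < 1).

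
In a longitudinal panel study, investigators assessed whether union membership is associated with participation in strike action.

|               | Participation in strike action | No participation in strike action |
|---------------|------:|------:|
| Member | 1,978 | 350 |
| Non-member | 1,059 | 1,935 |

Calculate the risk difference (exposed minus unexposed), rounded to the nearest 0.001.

Cells: a = 1978, b = 350, c = 1059, d = 1935.
Risk in exposed = 1978/2328 = 0.849656; risk in unexposed = 1059/2994 = 0.353707.
Risk difference = 0.849656 − 0.353707 = 0.495949

0.496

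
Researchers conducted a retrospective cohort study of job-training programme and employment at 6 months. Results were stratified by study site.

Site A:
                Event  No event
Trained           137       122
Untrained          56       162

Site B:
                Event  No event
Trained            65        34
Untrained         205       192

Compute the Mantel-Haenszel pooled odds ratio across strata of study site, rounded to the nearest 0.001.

2.526

OR_MH = Σ(aᵢdᵢ/nᵢ) / Σ(bᵢcᵢ/nᵢ), where nᵢ is the stratum total.
Stratum 1 (Site A): n = 477; a·d/n = 137·162/477 = 46.5283; b·c/n = 122·56/477 = 14.3229
Stratum 2 (Site B): n = 496; a·d/n = 65·192/496 = 25.1613; b·c/n = 34·205/496 = 14.0524
OR_MH = (46.5283 + 25.1613) / (14.3229 + 14.0524) = 71.6896 / 28.3753 = 2.52648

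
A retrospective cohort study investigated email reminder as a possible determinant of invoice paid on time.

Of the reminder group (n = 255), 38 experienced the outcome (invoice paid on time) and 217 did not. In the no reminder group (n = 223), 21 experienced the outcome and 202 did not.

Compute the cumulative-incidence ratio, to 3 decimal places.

1.582

From the description: a = 38, b = 217, c = 21, d = 202.
Risk in exposed = 38/255 = 0.14902; risk in unexposed = 21/223 = 0.09417.
RR = 0.14902 / 0.09417 = 1.58245
The risk among the exposed is 1.58 times that among the unexposed.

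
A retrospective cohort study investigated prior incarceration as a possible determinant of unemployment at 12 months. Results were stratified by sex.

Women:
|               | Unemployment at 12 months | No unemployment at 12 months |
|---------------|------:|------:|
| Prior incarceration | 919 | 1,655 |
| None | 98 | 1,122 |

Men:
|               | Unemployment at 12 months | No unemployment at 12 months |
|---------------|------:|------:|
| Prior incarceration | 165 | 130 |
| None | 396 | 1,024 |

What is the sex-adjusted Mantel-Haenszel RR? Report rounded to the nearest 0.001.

3.210

RR_MH = Σ(aᵢ·n₀ᵢ/nᵢ) / Σ(cᵢ·n₁ᵢ/nᵢ), with n₁ᵢ = aᵢ+bᵢ (exposed), n₀ᵢ = cᵢ+dᵢ (unexposed), nᵢ = n₁ᵢ+n₀ᵢ.
Stratum 1 (Women): n₁ = 2574, n₀ = 1220, n = 3794; a·n₀/n = 919·1220/3794 = 295.5140; c·n₁/n = 98·2574/3794 = 66.4871
Stratum 2 (Men): n₁ = 295, n₀ = 1420, n = 1715; a·n₀/n = 165·1420/1715 = 136.6181; c·n₁/n = 396·295/1715 = 68.1166
RR_MH = (295.5140 + 136.6181) / (66.4871 + 68.1166) = 432.1320 / 134.6037 = 3.21040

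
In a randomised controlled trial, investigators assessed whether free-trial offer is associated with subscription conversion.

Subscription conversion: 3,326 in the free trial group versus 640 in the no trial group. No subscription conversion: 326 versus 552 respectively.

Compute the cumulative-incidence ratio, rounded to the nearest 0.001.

1.696

From the description: a = 3326, b = 326, c = 640, d = 552.
Risk in exposed = 3326/3652 = 0.91073; risk in unexposed = 640/1192 = 0.53691.
RR = 0.91073 / 0.53691 = 1.69624
The risk among the exposed is 1.70 times that among the unexposed.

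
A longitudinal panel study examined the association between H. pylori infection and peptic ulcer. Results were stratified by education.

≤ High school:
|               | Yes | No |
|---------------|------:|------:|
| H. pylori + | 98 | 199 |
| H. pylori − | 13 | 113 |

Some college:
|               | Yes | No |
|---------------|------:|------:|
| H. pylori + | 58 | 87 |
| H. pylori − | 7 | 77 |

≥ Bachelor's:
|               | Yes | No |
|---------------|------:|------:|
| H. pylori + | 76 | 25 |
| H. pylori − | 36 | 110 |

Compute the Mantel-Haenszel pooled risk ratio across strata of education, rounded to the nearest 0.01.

3.37

RR_MH = Σ(aᵢ·n₀ᵢ/nᵢ) / Σ(cᵢ·n₁ᵢ/nᵢ), with n₁ᵢ = aᵢ+bᵢ (exposed), n₀ᵢ = cᵢ+dᵢ (unexposed), nᵢ = n₁ᵢ+n₀ᵢ.
Stratum 1 (≤ High school): n₁ = 297, n₀ = 126, n = 423; a·n₀/n = 98·126/423 = 29.1915; c·n₁/n = 13·297/423 = 9.1277
Stratum 2 (Some college): n₁ = 145, n₀ = 84, n = 229; a·n₀/n = 58·84/229 = 21.2751; c·n₁/n = 7·145/229 = 4.4323
Stratum 3 (≥ Bachelor's): n₁ = 101, n₀ = 146, n = 247; a·n₀/n = 76·146/247 = 44.9231; c·n₁/n = 36·101/247 = 14.7206
RR_MH = (29.1915 + 21.2751 + 44.9231) / (9.1277 + 4.4323 + 14.7206) = 95.3897 / 28.2806 = 3.37297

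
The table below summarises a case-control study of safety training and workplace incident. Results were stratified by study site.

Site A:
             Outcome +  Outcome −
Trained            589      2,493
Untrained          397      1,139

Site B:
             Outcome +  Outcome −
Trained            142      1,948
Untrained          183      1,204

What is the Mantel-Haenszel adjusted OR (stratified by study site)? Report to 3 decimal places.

0.614

OR_MH = Σ(aᵢdᵢ/nᵢ) / Σ(bᵢcᵢ/nᵢ), where nᵢ is the stratum total.
Stratum 1 (Site A): n = 4618; a·d/n = 589·1139/4618 = 145.2731; b·c/n = 2493·397/4618 = 214.3181
Stratum 2 (Site B): n = 3477; a·d/n = 142·1204/3477 = 49.1711; b·c/n = 1948·183/3477 = 102.5263
OR_MH = (145.2731 + 49.1711) / (214.3181 + 102.5263) = 194.4442 / 316.8444 = 0.61369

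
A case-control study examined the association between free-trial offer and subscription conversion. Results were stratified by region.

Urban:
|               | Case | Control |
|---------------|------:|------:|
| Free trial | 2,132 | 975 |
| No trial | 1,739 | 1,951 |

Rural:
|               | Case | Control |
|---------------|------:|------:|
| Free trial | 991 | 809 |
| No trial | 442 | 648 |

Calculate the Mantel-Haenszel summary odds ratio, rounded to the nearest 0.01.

OR_MH = Σ(aᵢdᵢ/nᵢ) / Σ(bᵢcᵢ/nᵢ), where nᵢ is the stratum total.
Stratum 1 (Urban): n = 6797; a·d/n = 2132·1951/6797 = 611.9659; b·c/n = 975·1739/6797 = 249.4520
Stratum 2 (Rural): n = 2890; a·d/n = 991·648/2890 = 222.2035; b·c/n = 809·442/2890 = 123.7294
OR_MH = (611.9659 + 222.2035) / (249.4520 + 123.7294) = 834.1693 / 373.1814 = 2.23529

2.24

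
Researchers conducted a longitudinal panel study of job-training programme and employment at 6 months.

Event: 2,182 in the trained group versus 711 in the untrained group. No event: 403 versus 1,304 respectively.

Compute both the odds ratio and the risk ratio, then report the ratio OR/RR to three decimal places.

4.151

From the description: a = 2182, b = 403, c = 711, d = 1304.
OR = (2182·1304)/(403·711) = 2845328/286533 = 9.93019
Risk in exposed = 2182/2585 = 0.84410; risk in unexposed = 711/2015 = 0.35285; RR = 2.39221
OR/RR = 9.93019 / 2.39221 = 4.15105
The outcome is not rare, so the OR lies further from 1 than the RR.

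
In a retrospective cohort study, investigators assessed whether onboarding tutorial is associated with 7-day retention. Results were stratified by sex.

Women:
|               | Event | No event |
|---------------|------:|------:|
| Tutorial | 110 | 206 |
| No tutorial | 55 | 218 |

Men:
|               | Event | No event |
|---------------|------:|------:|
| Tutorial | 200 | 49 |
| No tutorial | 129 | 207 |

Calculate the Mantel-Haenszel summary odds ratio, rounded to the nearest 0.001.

OR_MH = Σ(aᵢdᵢ/nᵢ) / Σ(bᵢcᵢ/nᵢ), where nᵢ is the stratum total.
Stratum 1 (Women): n = 589; a·d/n = 110·218/589 = 40.7131; b·c/n = 206·55/589 = 19.2360
Stratum 2 (Men): n = 585; a·d/n = 200·207/585 = 70.7692; b·c/n = 49·129/585 = 10.8051
OR_MH = (40.7131 + 70.7692) / (19.2360 + 10.8051) = 111.4823 / 30.0411 = 3.71099

3.711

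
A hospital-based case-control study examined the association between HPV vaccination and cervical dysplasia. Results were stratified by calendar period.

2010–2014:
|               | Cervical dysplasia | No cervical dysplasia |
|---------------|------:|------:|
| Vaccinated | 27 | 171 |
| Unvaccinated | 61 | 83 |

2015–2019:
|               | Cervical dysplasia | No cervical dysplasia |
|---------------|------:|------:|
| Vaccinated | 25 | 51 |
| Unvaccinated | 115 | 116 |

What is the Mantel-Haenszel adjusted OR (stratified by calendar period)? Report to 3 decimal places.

0.323

OR_MH = Σ(aᵢdᵢ/nᵢ) / Σ(bᵢcᵢ/nᵢ), where nᵢ is the stratum total.
Stratum 1 (2010–2014): n = 342; a·d/n = 27·83/342 = 6.5526; b·c/n = 171·61/342 = 30.5000
Stratum 2 (2015–2019): n = 307; a·d/n = 25·116/307 = 9.4463; b·c/n = 51·115/307 = 19.1042
OR_MH = (6.5526 + 9.4463) / (30.5000 + 19.1042) = 15.9989 / 49.6042 = 0.32253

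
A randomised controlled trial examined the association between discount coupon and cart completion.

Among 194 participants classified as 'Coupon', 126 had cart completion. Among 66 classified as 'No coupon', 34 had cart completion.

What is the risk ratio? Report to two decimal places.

1.26

From the description: a = 126, b = 68, c = 34, d = 32.
Risk in exposed = 126/194 = 0.64948; risk in unexposed = 34/66 = 0.51515.
RR = 0.64948 / 0.51515 = 1.26076
The risk among the exposed is 1.26 times that among the unexposed.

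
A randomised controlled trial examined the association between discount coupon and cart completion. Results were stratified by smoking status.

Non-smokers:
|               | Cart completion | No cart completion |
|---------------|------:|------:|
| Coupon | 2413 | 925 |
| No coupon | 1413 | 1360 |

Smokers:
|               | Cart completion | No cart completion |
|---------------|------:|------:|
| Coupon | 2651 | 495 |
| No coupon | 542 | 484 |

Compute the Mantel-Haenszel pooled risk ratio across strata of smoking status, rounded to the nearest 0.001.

RR_MH = Σ(aᵢ·n₀ᵢ/nᵢ) / Σ(cᵢ·n₁ᵢ/nᵢ), with n₁ᵢ = aᵢ+bᵢ (exposed), n₀ᵢ = cᵢ+dᵢ (unexposed), nᵢ = n₁ᵢ+n₀ᵢ.
Stratum 1 (Non-smokers): n₁ = 3338, n₀ = 2773, n = 6111; a·n₀/n = 2413·2773/6111 = 1094.9516; c·n₁/n = 1413·3338/6111 = 771.8203
Stratum 2 (Smokers): n₁ = 3146, n₀ = 1026, n = 4172; a·n₀/n = 2651·1026/4172 = 651.9477; c·n₁/n = 542·3146/4172 = 408.7085
RR_MH = (1094.9516 + 651.9477) / (771.8203 + 408.7085) = 1746.8993 / 1180.5289 = 1.47976

1.480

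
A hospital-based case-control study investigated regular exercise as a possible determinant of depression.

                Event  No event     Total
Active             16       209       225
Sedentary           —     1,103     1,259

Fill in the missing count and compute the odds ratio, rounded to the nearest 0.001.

The missing cell is in the unexposed row: 1259 − 1103 = 156.
So a = 16, b = 209, c = 156, d = 1103.
OR = (a·d)/(b·c) = (16 × 1103) / (209 × 156) = 17648 / 32604 = 0.54128

0.541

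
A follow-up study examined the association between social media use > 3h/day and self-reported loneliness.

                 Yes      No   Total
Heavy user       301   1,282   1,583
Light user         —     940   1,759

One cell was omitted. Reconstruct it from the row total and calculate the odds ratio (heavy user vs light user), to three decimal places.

0.269

The missing cell is in the unexposed row: 1759 − 940 = 819.
So a = 301, b = 1282, c = 819, d = 940.
OR = (a·d)/(b·c) = (301 × 940) / (1282 × 819) = 282940 / 1049958 = 0.26948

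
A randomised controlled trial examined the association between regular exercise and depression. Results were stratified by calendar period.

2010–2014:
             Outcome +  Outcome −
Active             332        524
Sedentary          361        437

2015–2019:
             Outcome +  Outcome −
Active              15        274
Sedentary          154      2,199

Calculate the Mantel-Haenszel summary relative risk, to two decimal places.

0.85

RR_MH = Σ(aᵢ·n₀ᵢ/nᵢ) / Σ(cᵢ·n₁ᵢ/nᵢ), with n₁ᵢ = aᵢ+bᵢ (exposed), n₀ᵢ = cᵢ+dᵢ (unexposed), nᵢ = n₁ᵢ+n₀ᵢ.
Stratum 1 (2010–2014): n₁ = 856, n₀ = 798, n = 1654; a·n₀/n = 332·798/1654 = 160.1790; c·n₁/n = 361·856/1654 = 186.8295
Stratum 2 (2015–2019): n₁ = 289, n₀ = 2353, n = 2642; a·n₀/n = 15·2353/2642 = 13.3592; c·n₁/n = 154·289/2642 = 16.8456
RR_MH = (160.1790 + 13.3592) / (186.8295 + 16.8456) = 173.5382 / 203.6751 = 0.85203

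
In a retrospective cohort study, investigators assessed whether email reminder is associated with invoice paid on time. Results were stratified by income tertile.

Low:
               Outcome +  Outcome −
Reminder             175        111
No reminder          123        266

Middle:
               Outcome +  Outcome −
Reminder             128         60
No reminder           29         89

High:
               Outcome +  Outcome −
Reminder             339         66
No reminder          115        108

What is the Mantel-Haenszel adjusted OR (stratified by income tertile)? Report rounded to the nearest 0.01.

OR_MH = Σ(aᵢdᵢ/nᵢ) / Σ(bᵢcᵢ/nᵢ), where nᵢ is the stratum total.
Stratum 1 (Low): n = 675; a·d/n = 175·266/675 = 68.9630; b·c/n = 111·123/675 = 20.2267
Stratum 2 (Middle): n = 306; a·d/n = 128·89/306 = 37.2288; b·c/n = 60·29/306 = 5.6863
Stratum 3 (High): n = 628; a·d/n = 339·108/628 = 58.2994; b·c/n = 66·115/628 = 12.0860
OR_MH = (68.9630 + 37.2288 + 58.2994) / (20.2267 + 5.6863 + 12.0860) = 164.4911 / 37.9989 = 4.32883

4.33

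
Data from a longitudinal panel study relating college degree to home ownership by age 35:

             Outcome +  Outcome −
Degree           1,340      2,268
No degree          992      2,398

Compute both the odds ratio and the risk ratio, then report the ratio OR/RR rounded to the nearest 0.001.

Cells: a = 1340, b = 2268, c = 992, d = 2398.
OR = (1340·2398)/(2268·992) = 3213320/2249856 = 1.42823
Risk in exposed = 1340/3608 = 0.37140; risk in unexposed = 992/3390 = 0.29263; RR = 1.26919
OR/RR = 1.42823 / 1.26919 = 1.12531
The outcome is not rare, so the OR lies further from 1 than the RR.

1.125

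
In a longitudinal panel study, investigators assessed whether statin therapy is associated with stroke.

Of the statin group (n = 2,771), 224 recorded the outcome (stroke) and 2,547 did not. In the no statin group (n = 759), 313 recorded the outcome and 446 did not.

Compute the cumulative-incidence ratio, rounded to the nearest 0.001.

0.196

From the description: a = 224, b = 2547, c = 313, d = 446.
Risk in exposed = 224/2771 = 0.08084; risk in unexposed = 313/759 = 0.41238.
RR = 0.08084 / 0.41238 = 0.19602
The risk is 80% lower among the exposed than among the unexposed.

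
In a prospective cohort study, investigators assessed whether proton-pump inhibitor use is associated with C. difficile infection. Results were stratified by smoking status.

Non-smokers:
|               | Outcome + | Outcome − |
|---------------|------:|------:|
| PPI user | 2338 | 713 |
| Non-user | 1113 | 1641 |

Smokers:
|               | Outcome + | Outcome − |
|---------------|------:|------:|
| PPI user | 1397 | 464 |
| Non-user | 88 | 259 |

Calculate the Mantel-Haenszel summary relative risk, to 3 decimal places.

RR_MH = Σ(aᵢ·n₀ᵢ/nᵢ) / Σ(cᵢ·n₁ᵢ/nᵢ), with n₁ᵢ = aᵢ+bᵢ (exposed), n₀ᵢ = cᵢ+dᵢ (unexposed), nᵢ = n₁ᵢ+n₀ᵢ.
Stratum 1 (Non-smokers): n₁ = 3051, n₀ = 2754, n = 5805; a·n₀/n = 2338·2754/5805 = 1109.1907; c·n₁/n = 1113·3051/5805 = 584.9721
Stratum 2 (Smokers): n₁ = 1861, n₀ = 347, n = 2208; a·n₀/n = 1397·347/2208 = 219.5466; c·n₁/n = 88·1861/2208 = 74.1703
RR_MH = (1109.1907 + 219.5466) / (584.9721 + 74.1703) = 1328.7373 / 659.1424 = 2.01586

2.016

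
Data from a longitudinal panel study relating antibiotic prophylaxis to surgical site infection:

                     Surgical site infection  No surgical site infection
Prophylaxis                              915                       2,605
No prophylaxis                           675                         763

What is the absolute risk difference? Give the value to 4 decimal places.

Cells: a = 915, b = 2605, c = 675, d = 763.
Risk in exposed = 915/3520 = 0.259943; risk in unexposed = 675/1438 = 0.469402.
Risk difference = 0.259943 − 0.469402 = -0.209459

-0.2095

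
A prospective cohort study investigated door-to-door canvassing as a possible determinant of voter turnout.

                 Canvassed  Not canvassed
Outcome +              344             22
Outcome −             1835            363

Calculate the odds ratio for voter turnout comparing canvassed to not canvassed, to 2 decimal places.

3.09

Reading the table with exposure as columns: a = 344 (Canvassed, case), b = 1835 (Canvassed, non-case), c = 22 (Not canvassed, case), d = 363.
OR = (a·d)/(b·c) = (344 × 363) / (1835 × 22) = 124872 / 40370 = 3.09319
The odds of voter turnout are about 3.09 times as high in the canvassed group.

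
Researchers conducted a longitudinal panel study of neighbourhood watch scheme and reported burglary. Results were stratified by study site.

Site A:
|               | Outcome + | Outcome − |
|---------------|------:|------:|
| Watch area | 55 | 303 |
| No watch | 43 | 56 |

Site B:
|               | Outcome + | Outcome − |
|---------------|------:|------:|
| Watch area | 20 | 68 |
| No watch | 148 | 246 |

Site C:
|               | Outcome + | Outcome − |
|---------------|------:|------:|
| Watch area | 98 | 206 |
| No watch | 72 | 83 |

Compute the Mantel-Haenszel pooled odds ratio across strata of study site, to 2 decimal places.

OR_MH = Σ(aᵢdᵢ/nᵢ) / Σ(bᵢcᵢ/nᵢ), where nᵢ is the stratum total.
Stratum 1 (Site A): n = 457; a·d/n = 55·56/457 = 6.7396; b·c/n = 303·43/457 = 28.5098
Stratum 2 (Site B): n = 482; a·d/n = 20·246/482 = 10.2075; b·c/n = 68·148/482 = 20.8797
Stratum 3 (Site C): n = 459; a·d/n = 98·83/459 = 17.7211; b·c/n = 206·72/459 = 32.3137
OR_MH = (6.7396 + 10.2075 + 17.7211) / (28.5098 + 20.8797 + 32.3137) = 34.6682 / 81.7032 = 0.42432

0.42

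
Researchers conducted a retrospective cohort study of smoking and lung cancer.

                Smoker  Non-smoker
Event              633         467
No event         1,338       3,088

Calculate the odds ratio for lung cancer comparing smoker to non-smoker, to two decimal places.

3.13

Reading the table with exposure as columns: a = 633 (Smoker, case), b = 1338 (Smoker, non-case), c = 467 (Non-smoker, case), d = 3088.
OR = (a·d)/(b·c) = (633 × 3088) / (1338 × 467) = 1954704 / 624846 = 3.12830
The odds of lung cancer are about 3.13 times as high in the smoker group.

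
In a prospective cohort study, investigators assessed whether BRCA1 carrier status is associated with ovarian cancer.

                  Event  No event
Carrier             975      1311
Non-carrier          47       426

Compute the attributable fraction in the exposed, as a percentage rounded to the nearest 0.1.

76.7

Cells: a = 975, b = 1311, c = 47, d = 426.
Risk in exposed = 975/2286 = 0.42651; risk in unexposed = 47/473 = 0.09937.
RR = 0.42651/0.09937 = 4.29232
AR% = (RR − 1)/RR × 100 = (4.29232 − 1)/4.29232 × 100 = 76.7026%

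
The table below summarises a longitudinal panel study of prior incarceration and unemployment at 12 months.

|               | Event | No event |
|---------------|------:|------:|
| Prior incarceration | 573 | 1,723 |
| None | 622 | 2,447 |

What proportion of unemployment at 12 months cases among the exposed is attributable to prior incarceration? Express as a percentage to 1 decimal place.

Cells: a = 573, b = 1723, c = 622, d = 2447.
Risk in exposed = 573/2296 = 0.24956; risk in unexposed = 622/3069 = 0.20267.
RR = 0.24956/0.20267 = 1.23137
AR% = (RR − 1)/RR × 100 = (1.23137 − 1)/1.23137 × 100 = 18.7898%

18.8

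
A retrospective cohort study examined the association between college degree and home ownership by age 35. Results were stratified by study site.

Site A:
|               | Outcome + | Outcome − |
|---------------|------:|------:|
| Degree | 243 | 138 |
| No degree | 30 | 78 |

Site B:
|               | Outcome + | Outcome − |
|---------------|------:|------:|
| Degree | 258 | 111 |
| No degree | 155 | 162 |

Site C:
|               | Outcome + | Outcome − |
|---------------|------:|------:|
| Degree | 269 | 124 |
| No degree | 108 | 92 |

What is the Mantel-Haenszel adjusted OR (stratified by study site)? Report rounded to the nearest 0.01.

2.52

OR_MH = Σ(aᵢdᵢ/nᵢ) / Σ(bᵢcᵢ/nᵢ), where nᵢ is the stratum total.
Stratum 1 (Site A): n = 489; a·d/n = 243·78/489 = 38.7607; b·c/n = 138·30/489 = 8.4663
Stratum 2 (Site B): n = 686; a·d/n = 258·162/686 = 60.9271; b·c/n = 111·155/686 = 25.0802
Stratum 3 (Site C): n = 593; a·d/n = 269·92/593 = 41.7336; b·c/n = 124·108/593 = 22.5835
OR_MH = (38.7607 + 60.9271 + 41.7336) / (8.4663 + 25.0802 + 22.5835) = 141.4214 / 56.1299 = 2.51954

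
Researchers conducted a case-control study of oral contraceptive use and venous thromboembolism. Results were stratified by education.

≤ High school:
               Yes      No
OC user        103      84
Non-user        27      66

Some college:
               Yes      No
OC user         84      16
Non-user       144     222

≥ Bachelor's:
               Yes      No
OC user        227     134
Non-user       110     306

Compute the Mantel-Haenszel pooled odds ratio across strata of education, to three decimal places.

OR_MH = Σ(aᵢdᵢ/nᵢ) / Σ(bᵢcᵢ/nᵢ), where nᵢ is the stratum total.
Stratum 1 (≤ High school): n = 280; a·d/n = 103·66/280 = 24.2786; b·c/n = 84·27/280 = 8.1000
Stratum 2 (Some college): n = 466; a·d/n = 84·222/466 = 40.0172; b·c/n = 16·144/466 = 4.9442
Stratum 3 (≥ Bachelor's): n = 777; a·d/n = 227·306/777 = 89.3977; b·c/n = 134·110/777 = 18.9704
OR_MH = (24.2786 + 40.0172 + 89.3977) / (8.1000 + 4.9442 + 18.9704) = 153.6934 / 32.0146 = 4.80073

4.801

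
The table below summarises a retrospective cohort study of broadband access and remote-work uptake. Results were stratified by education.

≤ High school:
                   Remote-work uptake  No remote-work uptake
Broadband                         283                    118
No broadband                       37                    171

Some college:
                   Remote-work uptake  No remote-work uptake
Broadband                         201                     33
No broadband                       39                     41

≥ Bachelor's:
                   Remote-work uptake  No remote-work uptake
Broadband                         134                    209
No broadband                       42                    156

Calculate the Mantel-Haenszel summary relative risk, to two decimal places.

2.46

RR_MH = Σ(aᵢ·n₀ᵢ/nᵢ) / Σ(cᵢ·n₁ᵢ/nᵢ), with n₁ᵢ = aᵢ+bᵢ (exposed), n₀ᵢ = cᵢ+dᵢ (unexposed), nᵢ = n₁ᵢ+n₀ᵢ.
Stratum 1 (≤ High school): n₁ = 401, n₀ = 208, n = 609; a·n₀/n = 283·208/609 = 96.6568; c·n₁/n = 37·401/609 = 24.3629
Stratum 2 (Some college): n₁ = 234, n₀ = 80, n = 314; a·n₀/n = 201·80/314 = 51.2102; c·n₁/n = 39·234/314 = 29.0637
Stratum 3 (≥ Bachelor's): n₁ = 343, n₀ = 198, n = 541; a·n₀/n = 134·198/541 = 49.0425; c·n₁/n = 42·343/541 = 26.6285
RR_MH = (96.6568 + 51.2102 + 49.0425) / (24.3629 + 29.0637 + 26.6285) = 196.9095 / 80.0551 = 2.45968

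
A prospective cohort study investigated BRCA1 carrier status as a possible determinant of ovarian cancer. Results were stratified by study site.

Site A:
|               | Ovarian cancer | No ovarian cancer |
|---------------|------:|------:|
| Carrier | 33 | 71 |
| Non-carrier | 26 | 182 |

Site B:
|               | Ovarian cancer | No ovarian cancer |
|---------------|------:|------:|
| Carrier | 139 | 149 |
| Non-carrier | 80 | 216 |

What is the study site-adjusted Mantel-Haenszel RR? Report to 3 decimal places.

1.921

RR_MH = Σ(aᵢ·n₀ᵢ/nᵢ) / Σ(cᵢ·n₁ᵢ/nᵢ), with n₁ᵢ = aᵢ+bᵢ (exposed), n₀ᵢ = cᵢ+dᵢ (unexposed), nᵢ = n₁ᵢ+n₀ᵢ.
Stratum 1 (Site A): n₁ = 104, n₀ = 208, n = 312; a·n₀/n = 33·208/312 = 22.0000; c·n₁/n = 26·104/312 = 8.6667
Stratum 2 (Site B): n₁ = 288, n₀ = 296, n = 584; a·n₀/n = 139·296/584 = 70.4521; c·n₁/n = 80·288/584 = 39.4521
RR_MH = (22.0000 + 70.4521) / (8.6667 + 39.4521) = 92.4521 / 48.1187 = 1.92133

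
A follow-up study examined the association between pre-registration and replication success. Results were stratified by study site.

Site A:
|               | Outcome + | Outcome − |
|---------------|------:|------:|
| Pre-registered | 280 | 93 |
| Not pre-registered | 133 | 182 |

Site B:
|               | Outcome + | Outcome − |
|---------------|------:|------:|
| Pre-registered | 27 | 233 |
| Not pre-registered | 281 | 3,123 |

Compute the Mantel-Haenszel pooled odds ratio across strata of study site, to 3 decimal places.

OR_MH = Σ(aᵢdᵢ/nᵢ) / Σ(bᵢcᵢ/nᵢ), where nᵢ is the stratum total.
Stratum 1 (Site A): n = 688; a·d/n = 280·182/688 = 74.0698; b·c/n = 93·133/688 = 17.9782
Stratum 2 (Site B): n = 3664; a·d/n = 27·3123/3664 = 23.0134; b·c/n = 233·281/3664 = 17.8693
OR_MH = (74.0698 + 23.0134) / (17.9782 + 17.8693) = 97.0831 / 35.8475 = 2.70823

2.708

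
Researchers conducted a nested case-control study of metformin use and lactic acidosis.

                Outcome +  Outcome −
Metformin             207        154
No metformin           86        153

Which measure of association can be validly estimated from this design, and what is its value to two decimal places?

2.39

Cells: a = 207, b = 154, c = 86, d = 153.
This is a nested case-control study: participants were sampled on outcome status, so risks in the source population cannot be estimated directly — relative risk is not valid here. The odds ratio is the appropriate measure.
OR = (a·d)/(b·c) = (207 × 153) / (154 × 86) = 31671 / 13244 = 2.39135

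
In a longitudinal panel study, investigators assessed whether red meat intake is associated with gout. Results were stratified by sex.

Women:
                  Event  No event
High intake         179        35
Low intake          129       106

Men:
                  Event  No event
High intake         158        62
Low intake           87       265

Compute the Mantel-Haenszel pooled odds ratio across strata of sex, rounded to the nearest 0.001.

5.925

OR_MH = Σ(aᵢdᵢ/nᵢ) / Σ(bᵢcᵢ/nᵢ), where nᵢ is the stratum total.
Stratum 1 (Women): n = 449; a·d/n = 179·106/449 = 42.2584; b·c/n = 35·129/449 = 10.0557
Stratum 2 (Men): n = 572; a·d/n = 158·265/572 = 73.1993; b·c/n = 62·87/572 = 9.4301
OR_MH = (42.2584 + 73.1993) / (10.0557 + 9.4301) = 115.4577 / 19.4857 = 5.92524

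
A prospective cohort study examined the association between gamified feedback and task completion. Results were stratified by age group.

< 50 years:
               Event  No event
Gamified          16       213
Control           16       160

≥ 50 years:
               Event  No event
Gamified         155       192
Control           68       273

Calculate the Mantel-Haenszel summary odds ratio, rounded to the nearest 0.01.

2.48

OR_MH = Σ(aᵢdᵢ/nᵢ) / Σ(bᵢcᵢ/nᵢ), where nᵢ is the stratum total.
Stratum 1 (< 50 years): n = 405; a·d/n = 16·160/405 = 6.3210; b·c/n = 213·16/405 = 8.4148
Stratum 2 (≥ 50 years): n = 688; a·d/n = 155·273/688 = 61.5044; b·c/n = 192·68/688 = 18.9767
OR_MH = (6.3210 + 61.5044) / (8.4148 + 18.9767) = 67.8253 / 27.3916 = 2.47614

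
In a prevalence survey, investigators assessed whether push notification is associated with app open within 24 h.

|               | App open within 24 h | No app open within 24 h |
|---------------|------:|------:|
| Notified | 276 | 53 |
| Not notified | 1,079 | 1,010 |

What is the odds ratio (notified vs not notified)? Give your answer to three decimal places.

Cells: a = 276, b = 53, c = 1079, d = 1010.
OR = (a·d)/(b·c) = (276 × 1010) / (53 × 1079) = 278760 / 57187 = 4.87453
The odds of app open within 24 h are about 4.87 times as high in the notified group.

4.875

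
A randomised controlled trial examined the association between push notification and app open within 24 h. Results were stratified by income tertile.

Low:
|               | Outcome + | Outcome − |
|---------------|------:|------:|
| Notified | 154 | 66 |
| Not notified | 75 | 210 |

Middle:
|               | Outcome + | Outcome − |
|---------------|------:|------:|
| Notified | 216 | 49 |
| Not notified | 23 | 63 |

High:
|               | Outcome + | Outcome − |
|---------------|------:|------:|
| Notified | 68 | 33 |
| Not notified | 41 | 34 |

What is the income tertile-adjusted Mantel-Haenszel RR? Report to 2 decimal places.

RR_MH = Σ(aᵢ·n₀ᵢ/nᵢ) / Σ(cᵢ·n₁ᵢ/nᵢ), with n₁ᵢ = aᵢ+bᵢ (exposed), n₀ᵢ = cᵢ+dᵢ (unexposed), nᵢ = n₁ᵢ+n₀ᵢ.
Stratum 1 (Low): n₁ = 220, n₀ = 285, n = 505; a·n₀/n = 154·285/505 = 86.9109; c·n₁/n = 75·220/505 = 32.6733
Stratum 2 (Middle): n₁ = 265, n₀ = 86, n = 351; a·n₀/n = 216·86/351 = 52.9231; c·n₁/n = 23·265/351 = 17.3647
Stratum 3 (High): n₁ = 101, n₀ = 75, n = 176; a·n₀/n = 68·75/176 = 28.9773; c·n₁/n = 41·101/176 = 23.5284
RR_MH = (86.9109 + 52.9231 + 28.9773) / (32.6733 + 17.3647 + 23.5284) = 168.8112 / 73.5663 = 2.29468

2.29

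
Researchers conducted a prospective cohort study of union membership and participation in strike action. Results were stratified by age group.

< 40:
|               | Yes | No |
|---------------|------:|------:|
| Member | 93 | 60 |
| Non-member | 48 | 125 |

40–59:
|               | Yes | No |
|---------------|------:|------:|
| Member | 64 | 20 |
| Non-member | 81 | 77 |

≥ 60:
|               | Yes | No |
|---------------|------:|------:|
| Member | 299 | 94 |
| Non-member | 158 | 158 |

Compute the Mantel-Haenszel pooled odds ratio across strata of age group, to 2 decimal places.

3.36

OR_MH = Σ(aᵢdᵢ/nᵢ) / Σ(bᵢcᵢ/nᵢ), where nᵢ is the stratum total.
Stratum 1 (< 40): n = 326; a·d/n = 93·125/326 = 35.6595; b·c/n = 60·48/326 = 8.8344
Stratum 2 (40–59): n = 242; a·d/n = 64·77/242 = 20.3636; b·c/n = 20·81/242 = 6.6942
Stratum 3 (≥ 60): n = 709; a·d/n = 299·158/709 = 66.6319; b·c/n = 94·158/709 = 20.9478
OR_MH = (35.6595 + 20.3636 + 66.6319) / (8.8344 + 6.6942 + 20.9478) = 122.6550 / 36.4764 = 3.36259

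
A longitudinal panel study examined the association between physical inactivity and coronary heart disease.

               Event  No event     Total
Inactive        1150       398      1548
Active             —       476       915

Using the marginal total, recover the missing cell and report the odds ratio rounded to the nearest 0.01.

The missing cell is in the unexposed row: 915 − 476 = 439.
So a = 1150, b = 398, c = 439, d = 476.
OR = (a·d)/(b·c) = (1150 × 476) / (398 × 439) = 547400 / 174722 = 3.13298

3.13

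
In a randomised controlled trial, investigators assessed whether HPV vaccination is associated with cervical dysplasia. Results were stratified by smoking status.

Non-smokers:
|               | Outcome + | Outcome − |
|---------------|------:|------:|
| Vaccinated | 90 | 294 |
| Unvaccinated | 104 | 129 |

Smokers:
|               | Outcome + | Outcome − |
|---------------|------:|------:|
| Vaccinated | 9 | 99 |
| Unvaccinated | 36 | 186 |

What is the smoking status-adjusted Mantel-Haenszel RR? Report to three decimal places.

0.523

RR_MH = Σ(aᵢ·n₀ᵢ/nᵢ) / Σ(cᵢ·n₁ᵢ/nᵢ), with n₁ᵢ = aᵢ+bᵢ (exposed), n₀ᵢ = cᵢ+dᵢ (unexposed), nᵢ = n₁ᵢ+n₀ᵢ.
Stratum 1 (Non-smokers): n₁ = 384, n₀ = 233, n = 617; a·n₀/n = 90·233/617 = 33.9870; c·n₁/n = 104·384/617 = 64.7261
Stratum 2 (Smokers): n₁ = 108, n₀ = 222, n = 330; a·n₀/n = 9·222/330 = 6.0545; c·n₁/n = 36·108/330 = 11.7818
RR_MH = (33.9870 + 6.0545) / (64.7261 + 11.7818) = 40.0416 / 76.5079 = 0.52337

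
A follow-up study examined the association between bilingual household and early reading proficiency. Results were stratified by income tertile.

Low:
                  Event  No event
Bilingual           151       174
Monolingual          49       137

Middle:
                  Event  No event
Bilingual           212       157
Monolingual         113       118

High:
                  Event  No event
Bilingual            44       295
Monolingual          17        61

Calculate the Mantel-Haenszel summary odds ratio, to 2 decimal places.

OR_MH = Σ(aᵢdᵢ/nᵢ) / Σ(bᵢcᵢ/nᵢ), where nᵢ is the stratum total.
Stratum 1 (Low): n = 511; a·d/n = 151·137/511 = 40.4834; b·c/n = 174·49/511 = 16.6849
Stratum 2 (Middle): n = 600; a·d/n = 212·118/600 = 41.6933; b·c/n = 157·113/600 = 29.5683
Stratum 3 (High): n = 417; a·d/n = 44·61/417 = 6.4365; b·c/n = 295·17/417 = 12.0264
OR_MH = (40.4834 + 41.6933 + 6.4365) / (16.6849 + 29.5683 + 12.0264) = 88.6132 / 58.2796 = 1.52048

1.52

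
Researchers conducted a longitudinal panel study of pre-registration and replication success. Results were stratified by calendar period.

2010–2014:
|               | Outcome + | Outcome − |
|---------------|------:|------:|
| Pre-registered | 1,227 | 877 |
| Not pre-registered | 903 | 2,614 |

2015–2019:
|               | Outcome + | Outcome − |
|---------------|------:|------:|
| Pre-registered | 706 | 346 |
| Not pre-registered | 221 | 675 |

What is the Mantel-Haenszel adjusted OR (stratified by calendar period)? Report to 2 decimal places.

4.53

OR_MH = Σ(aᵢdᵢ/nᵢ) / Σ(bᵢcᵢ/nᵢ), where nᵢ is the stratum total.
Stratum 1 (2010–2014): n = 5621; a·d/n = 1227·2614/5621 = 570.6063; b·c/n = 877·903/5621 = 140.8879
Stratum 2 (2015–2019): n = 1948; a·d/n = 706·675/1948 = 244.6355; b·c/n = 346·221/1948 = 39.2536
OR_MH = (570.6063 + 244.6355) / (140.8879 + 39.2536) = 815.2418 / 180.1415 = 4.52556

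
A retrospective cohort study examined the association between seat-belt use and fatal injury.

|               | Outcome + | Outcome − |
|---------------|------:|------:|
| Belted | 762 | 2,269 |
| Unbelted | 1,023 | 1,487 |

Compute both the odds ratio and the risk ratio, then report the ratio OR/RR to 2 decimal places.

0.79

Cells: a = 762, b = 2269, c = 1023, d = 1487.
OR = (762·1487)/(2269·1023) = 1133094/2321187 = 0.48815
Risk in exposed = 762/3031 = 0.25140; risk in unexposed = 1023/2510 = 0.40757; RR = 0.61683
OR/RR = 0.48815 / 0.61683 = 0.79139
The outcome is not rare, so the OR lies further from 1 than the RR.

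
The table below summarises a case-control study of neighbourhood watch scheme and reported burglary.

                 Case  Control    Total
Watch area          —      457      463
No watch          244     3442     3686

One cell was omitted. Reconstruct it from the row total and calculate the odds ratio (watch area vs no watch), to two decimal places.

0.19

The missing cell is in the exposed row: 463 − 457 = 6.
So a = 6, b = 457, c = 244, d = 3442.
OR = (a·d)/(b·c) = (6 × 3442) / (457 × 244) = 20652 / 111508 = 0.18521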